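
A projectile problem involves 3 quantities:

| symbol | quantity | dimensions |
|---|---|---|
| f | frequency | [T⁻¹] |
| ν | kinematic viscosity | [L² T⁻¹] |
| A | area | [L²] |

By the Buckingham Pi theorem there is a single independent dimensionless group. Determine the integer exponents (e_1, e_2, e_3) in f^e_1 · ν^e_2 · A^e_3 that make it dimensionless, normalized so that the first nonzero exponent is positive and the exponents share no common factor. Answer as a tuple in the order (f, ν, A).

(1, -1, 1)

L: e_1·(0) + e_2·(2) + e_3·(2) = 0
T: e_1·(-1) + e_2·(-1) + e_3·(0) = 0
Solving this homogeneous linear system for the smallest-integer solution (first nonzero entry positive) gives (1, -1, 1).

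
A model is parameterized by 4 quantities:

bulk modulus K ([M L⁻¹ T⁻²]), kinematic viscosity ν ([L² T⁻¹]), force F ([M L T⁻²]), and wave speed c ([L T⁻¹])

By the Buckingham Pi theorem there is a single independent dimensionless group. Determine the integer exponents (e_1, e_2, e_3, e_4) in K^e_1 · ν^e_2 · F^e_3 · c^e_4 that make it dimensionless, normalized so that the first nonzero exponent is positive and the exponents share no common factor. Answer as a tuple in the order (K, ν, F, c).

M: e_1·(1) + e_2·(0) + e_3·(1) + e_4·(0) = 0
L: e_1·(-1) + e_2·(2) + e_3·(1) + e_4·(1) = 0
T: e_1·(-2) + e_2·(-1) + e_3·(-2) + e_4·(-1) = 0
Solving this homogeneous linear system for the smallest-integer solution (first nonzero entry positive) gives (1, 2, -1, -2).

(1, 2, -1, -2)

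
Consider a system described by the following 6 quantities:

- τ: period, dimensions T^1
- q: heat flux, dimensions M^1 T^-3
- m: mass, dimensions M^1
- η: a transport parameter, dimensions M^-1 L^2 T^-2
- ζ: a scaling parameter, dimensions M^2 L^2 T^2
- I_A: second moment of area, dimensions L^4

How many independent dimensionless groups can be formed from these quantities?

There are 6 variables and 3 base dimensions (M, L, T).
The dimension matrix has rank 3.
Independent dimensionless groups: 6 − 3 = 3.

3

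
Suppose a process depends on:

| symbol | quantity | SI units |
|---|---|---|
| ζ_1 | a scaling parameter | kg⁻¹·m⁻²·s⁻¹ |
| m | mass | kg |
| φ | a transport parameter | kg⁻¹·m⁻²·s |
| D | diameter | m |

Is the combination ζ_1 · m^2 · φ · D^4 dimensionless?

yes

Sum the exponent of each base dimension across the product:
  M: [ζ_1]_M + 2·[m]_M + [φ]_M + 4·[D]_M = (-1) + 2·(1) + (-1) + 4·(0) = 0
  L: [ζ_1]_L + 2·[m]_L + [φ]_L + 4·[D]_L = (-2) + 2·(0) + (-2) + 4·(1) = 0
  T: [ζ_1]_T + 2·[m]_T + [φ]_T + 4·[D]_T = (-1) + 2·(0) + (1) + 4·(0) = 0
All base exponents vanish — dimensionless.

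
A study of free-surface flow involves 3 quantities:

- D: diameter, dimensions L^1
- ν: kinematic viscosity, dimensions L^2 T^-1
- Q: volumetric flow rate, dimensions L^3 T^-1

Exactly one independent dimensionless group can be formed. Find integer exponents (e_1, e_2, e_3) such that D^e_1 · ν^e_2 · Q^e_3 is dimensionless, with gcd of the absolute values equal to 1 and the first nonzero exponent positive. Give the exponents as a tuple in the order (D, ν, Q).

(1, 1, -1)

L: e_1·(1) + e_2·(2) + e_3·(3) = 0
T: e_1·(0) + e_2·(-1) + e_3·(-1) = 0
Solving this homogeneous linear system for the smallest-integer solution (first nonzero entry positive) gives (1, 1, -1).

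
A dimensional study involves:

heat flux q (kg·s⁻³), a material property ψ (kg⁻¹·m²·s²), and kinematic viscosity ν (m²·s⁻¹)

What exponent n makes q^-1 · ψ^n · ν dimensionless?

Balance the M exponent: (-1)·n from ψ, plus −(1) + (0) = -1 from the rest, must sum to zero.
−n − 1 = 0, so n = -1.

-1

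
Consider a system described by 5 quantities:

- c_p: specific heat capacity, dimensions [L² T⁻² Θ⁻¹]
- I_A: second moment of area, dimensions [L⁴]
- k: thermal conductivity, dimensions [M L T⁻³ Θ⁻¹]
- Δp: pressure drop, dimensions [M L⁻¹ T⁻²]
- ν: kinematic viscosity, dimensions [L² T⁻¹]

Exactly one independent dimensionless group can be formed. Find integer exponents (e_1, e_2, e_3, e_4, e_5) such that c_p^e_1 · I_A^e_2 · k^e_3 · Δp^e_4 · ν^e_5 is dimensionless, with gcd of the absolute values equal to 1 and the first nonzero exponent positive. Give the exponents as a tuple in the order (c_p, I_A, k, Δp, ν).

(2, 1, -2, 2, -2)

M: e_1·(0) + e_2·(0) + e_3·(1) + e_4·(1) + e_5·(0) = 0
L: e_1·(2) + e_2·(4) + e_3·(1) + e_4·(-1) + e_5·(2) = 0
T: e_1·(-2) + e_2·(0) + e_3·(-3) + e_4·(-2) + e_5·(-1) = 0
Θ: e_1·(-1) + e_2·(0) + e_3·(-1) + e_4·(0) + e_5·(0) = 0
Solving this homogeneous linear system for the smallest-integer solution (first nonzero entry positive) gives (2, 1, -2, 2, -2).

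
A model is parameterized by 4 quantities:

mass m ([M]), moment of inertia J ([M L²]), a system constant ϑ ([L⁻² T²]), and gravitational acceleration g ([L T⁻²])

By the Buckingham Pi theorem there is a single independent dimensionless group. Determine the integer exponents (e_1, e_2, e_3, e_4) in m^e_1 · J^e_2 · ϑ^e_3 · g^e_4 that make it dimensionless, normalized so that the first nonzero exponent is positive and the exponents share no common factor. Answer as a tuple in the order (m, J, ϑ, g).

(1, -1, -2, -2)

M: e_1·(1) + e_2·(1) + e_3·(0) + e_4·(0) = 0
L: e_1·(0) + e_2·(2) + e_3·(-2) + e_4·(1) = 0
T: e_1·(0) + e_2·(0) + e_3·(2) + e_4·(-2) = 0
Solving this homogeneous linear system for the smallest-integer solution (first nonzero entry positive) gives (1, -1, -2, -2).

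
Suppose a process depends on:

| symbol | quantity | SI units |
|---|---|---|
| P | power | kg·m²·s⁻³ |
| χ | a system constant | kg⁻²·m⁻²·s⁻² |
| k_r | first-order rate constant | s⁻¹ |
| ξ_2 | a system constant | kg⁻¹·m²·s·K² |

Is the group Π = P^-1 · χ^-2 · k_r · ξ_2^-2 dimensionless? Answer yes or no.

Sum the exponent of each base dimension across the product:
  M: −[P]_M − 2·[χ]_M + [k_r]_M − 2·[ξ_2]_M = −(1) − 2·(-2) + (0) − 2·(-1) = 5
  L: −[P]_L − 2·[χ]_L + [k_r]_L − 2·[ξ_2]_L = −(2) − 2·(-2) + (0) − 2·(2) = -2
  T: −[P]_T − 2·[χ]_T + [k_r]_T − 2·[ξ_2]_T = −(-3) − 2·(-2) + (-1) − 2·(1) = 4
  Θ: −[P]_Θ − 2·[χ]_Θ + [k_r]_Θ − 2·[ξ_2]_Θ = −(0) − 2·(0) + (0) − 2·(2) = -4
Net dimensions [M⁵ L⁻² T⁴ Θ⁻⁴] ≠ [1] — not dimensionless.

no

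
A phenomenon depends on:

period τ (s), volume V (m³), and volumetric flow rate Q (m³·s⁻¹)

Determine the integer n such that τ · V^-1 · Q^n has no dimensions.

Balance the L exponent: (3)·n from Q, plus (0) − (3) = -3 from the rest, must sum to zero.
3n − 3 = 0, so n = 1.

1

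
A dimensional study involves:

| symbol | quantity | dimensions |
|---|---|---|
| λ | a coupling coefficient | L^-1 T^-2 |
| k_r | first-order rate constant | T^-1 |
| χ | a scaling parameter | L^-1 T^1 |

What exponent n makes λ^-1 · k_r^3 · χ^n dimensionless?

1

Balance the L exponent: (-1)·n from χ, plus −(-1) + 3·(0) = 1 from the rest, must sum to zero.
−n + 1 = 0, so n = 1.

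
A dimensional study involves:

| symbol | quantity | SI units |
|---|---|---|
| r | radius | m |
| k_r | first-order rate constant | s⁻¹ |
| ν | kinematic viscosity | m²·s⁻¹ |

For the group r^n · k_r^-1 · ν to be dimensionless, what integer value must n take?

-2

Balance the L exponent: (1)·n from r, plus −(0) + (2) = 2 from the rest, must sum to zero.
n + 2 = 0, so n = -2.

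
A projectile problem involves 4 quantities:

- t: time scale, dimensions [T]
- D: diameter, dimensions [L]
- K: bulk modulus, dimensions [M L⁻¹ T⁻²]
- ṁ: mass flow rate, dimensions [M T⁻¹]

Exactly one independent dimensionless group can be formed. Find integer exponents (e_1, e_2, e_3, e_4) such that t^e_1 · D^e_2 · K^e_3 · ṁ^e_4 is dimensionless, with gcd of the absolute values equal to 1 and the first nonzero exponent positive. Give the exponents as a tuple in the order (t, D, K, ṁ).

(1, 1, 1, -1)

M: e_1·(0) + e_2·(0) + e_3·(1) + e_4·(1) = 0
L: e_1·(0) + e_2·(1) + e_3·(-1) + e_4·(0) = 0
T: e_1·(1) + e_2·(0) + e_3·(-2) + e_4·(-1) = 0
Solving this homogeneous linear system for the smallest-integer solution (first nonzero entry positive) gives (1, 1, 1, -1).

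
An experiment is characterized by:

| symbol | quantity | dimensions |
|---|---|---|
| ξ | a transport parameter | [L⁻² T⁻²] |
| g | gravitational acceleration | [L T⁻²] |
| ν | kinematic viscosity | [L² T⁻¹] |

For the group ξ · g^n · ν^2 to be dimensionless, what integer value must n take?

-2

Balance the L exponent: (1)·n from g, plus (-2) + 2·(2) = 2 from the rest, must sum to zero.
n + 2 = 0, so n = -2.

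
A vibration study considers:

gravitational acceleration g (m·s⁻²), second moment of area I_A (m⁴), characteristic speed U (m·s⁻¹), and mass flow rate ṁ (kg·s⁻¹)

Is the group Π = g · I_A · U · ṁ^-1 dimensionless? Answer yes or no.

Sum the exponent of each base dimension across the product:
  M: [g]_M + [I_A]_M + [U]_M − [ṁ]_M = (0) + (0) + (0) − (1) = -1
  L: [g]_L + [I_A]_L + [U]_L − [ṁ]_L = (1) + (4) + (1) − (0) = 6
  T: [g]_T + [I_A]_T + [U]_T − [ṁ]_T = (-2) + (0) + (-1) − (-1) = -2
Net dimensions [M⁻¹ L⁶ T⁻²] ≠ [1] — not dimensionless.

no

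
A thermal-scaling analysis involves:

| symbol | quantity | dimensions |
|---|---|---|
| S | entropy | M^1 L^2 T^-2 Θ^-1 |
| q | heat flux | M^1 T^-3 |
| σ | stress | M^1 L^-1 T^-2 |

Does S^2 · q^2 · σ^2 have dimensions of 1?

no

Sum the exponent of each base dimension across the product:
  M: 2·[S]_M + 2·[q]_M + 2·[σ]_M = 2·(1) + 2·(1) + 2·(1) = 6
  L: 2·[S]_L + 2·[q]_L + 2·[σ]_L = 2·(2) + 2·(0) + 2·(-1) = 2
  T: 2·[S]_T + 2·[q]_T + 2·[σ]_T = 2·(-2) + 2·(-3) + 2·(-2) = -14
  Θ: 2·[S]_Θ + 2·[q]_Θ + 2·[σ]_Θ = 2·(-1) + 2·(0) + 2·(0) = -2
Net dimensions [M⁶ L² T⁻¹⁴ Θ⁻²] ≠ [1] — not dimensionless.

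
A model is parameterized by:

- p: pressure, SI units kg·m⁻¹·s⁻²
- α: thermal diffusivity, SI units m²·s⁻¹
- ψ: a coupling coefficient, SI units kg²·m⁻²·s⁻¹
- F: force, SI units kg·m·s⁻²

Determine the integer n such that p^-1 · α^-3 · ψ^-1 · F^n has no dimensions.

3

Balance the M exponent: (1)·n from F, plus −(1) − 3·(0) − (2) = -3 from the rest, must sum to zero.
n − 3 = 0, so n = 3.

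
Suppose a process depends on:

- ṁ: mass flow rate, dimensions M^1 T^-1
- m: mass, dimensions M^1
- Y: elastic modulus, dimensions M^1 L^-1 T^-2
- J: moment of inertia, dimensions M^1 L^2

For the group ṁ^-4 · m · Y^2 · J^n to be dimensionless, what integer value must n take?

Balance the M exponent: (1)·n from J, plus −4·(1) + (1) + 2·(1) = -1 from the rest, must sum to zero.
n − 1 = 0, so n = 1.

1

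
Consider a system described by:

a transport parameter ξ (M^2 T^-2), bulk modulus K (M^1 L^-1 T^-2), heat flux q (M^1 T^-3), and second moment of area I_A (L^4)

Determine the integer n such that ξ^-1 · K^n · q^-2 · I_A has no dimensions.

4

Balance the M exponent: (1)·n from K, plus −(2) − 2·(1) + (0) = -4 from the rest, must sum to zero.
n − 4 = 0, so n = 4.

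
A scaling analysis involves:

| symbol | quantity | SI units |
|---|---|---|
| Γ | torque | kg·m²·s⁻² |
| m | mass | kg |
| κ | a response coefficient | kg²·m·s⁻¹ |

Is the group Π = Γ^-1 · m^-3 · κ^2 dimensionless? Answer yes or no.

Sum the exponent of each base dimension across the product:
  M: −[Γ]_M − 3·[m]_M + 2·[κ]_M = −(1) − 3·(1) + 2·(2) = 0
  L: −[Γ]_L − 3·[m]_L + 2·[κ]_L = −(2) − 3·(0) + 2·(1) = 0
  T: −[Γ]_T − 3·[m]_T + 2·[κ]_T = −(-2) − 3·(0) + 2·(-1) = 0
All base exponents vanish — dimensionless.

yes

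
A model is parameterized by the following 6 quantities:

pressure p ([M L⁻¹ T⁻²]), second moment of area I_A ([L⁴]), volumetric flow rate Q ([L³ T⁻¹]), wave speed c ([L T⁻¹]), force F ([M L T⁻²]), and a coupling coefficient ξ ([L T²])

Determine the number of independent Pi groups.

3

There are 6 variables and 3 base dimensions (M, L, T).
The dimension matrix has rank 3.
Independent dimensionless groups: 6 − 3 = 3.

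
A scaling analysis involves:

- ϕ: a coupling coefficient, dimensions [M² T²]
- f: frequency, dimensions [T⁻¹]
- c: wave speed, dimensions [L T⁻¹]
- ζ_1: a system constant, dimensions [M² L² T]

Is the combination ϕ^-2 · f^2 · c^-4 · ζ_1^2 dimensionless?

yes

Sum the exponent of each base dimension across the product:
  M: −2·[ϕ]_M + 2·[f]_M − 4·[c]_M + 2·[ζ_1]_M = −2·(2) + 2·(0) − 4·(0) + 2·(2) = 0
  L: −2·[ϕ]_L + 2·[f]_L − 4·[c]_L + 2·[ζ_1]_L = −2·(0) + 2·(0) − 4·(1) + 2·(2) = 0
  T: −2·[ϕ]_T + 2·[f]_T − 4·[c]_T + 2·[ζ_1]_T = −2·(2) + 2·(-1) − 4·(-1) + 2·(1) = 0
All base exponents vanish — dimensionless.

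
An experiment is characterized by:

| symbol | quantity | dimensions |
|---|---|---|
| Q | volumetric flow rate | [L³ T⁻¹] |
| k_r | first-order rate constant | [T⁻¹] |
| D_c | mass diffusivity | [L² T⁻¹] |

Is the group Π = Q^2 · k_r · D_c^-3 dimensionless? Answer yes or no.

Sum the exponent of each base dimension across the product:
  M: 2·[Q]_M + [k_r]_M − 3·[D_c]_M = 2·(0) + (0) − 3·(0) = 0
  L: 2·[Q]_L + [k_r]_L − 3·[D_c]_L = 2·(3) + (0) − 3·(2) = 0
  T: 2·[Q]_T + [k_r]_T − 3·[D_c]_T = 2·(-1) + (-1) − 3·(-1) = 0
All base exponents vanish — dimensionless.

yes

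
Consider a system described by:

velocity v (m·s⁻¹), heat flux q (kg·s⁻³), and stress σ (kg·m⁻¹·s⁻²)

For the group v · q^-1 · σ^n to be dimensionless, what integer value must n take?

Balance the M exponent: (1)·n from σ, plus (0) − (1) = -1 from the rest, must sum to zero.
n − 1 = 0, so n = 1.

1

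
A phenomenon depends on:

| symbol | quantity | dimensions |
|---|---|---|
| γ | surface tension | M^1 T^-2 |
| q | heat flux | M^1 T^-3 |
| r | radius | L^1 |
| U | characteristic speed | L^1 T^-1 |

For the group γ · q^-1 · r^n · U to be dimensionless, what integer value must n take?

-1

Balance the L exponent: (1)·n from r, plus (0) − (0) + (1) = 1 from the rest, must sum to zero.
n + 1 = 0, so n = -1.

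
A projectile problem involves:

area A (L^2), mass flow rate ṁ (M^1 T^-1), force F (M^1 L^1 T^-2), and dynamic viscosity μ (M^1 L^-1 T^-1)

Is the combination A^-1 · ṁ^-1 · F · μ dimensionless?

no

Sum the exponent of each base dimension across the product:
  M: −[A]_M − [ṁ]_M + [F]_M + [μ]_M = −(0) − (1) + (1) + (1) = 1
  L: −[A]_L − [ṁ]_L + [F]_L + [μ]_L = −(2) − (0) + (1) + (-1) = -2
  T: −[A]_T − [ṁ]_T + [F]_T + [μ]_T = −(0) − (-1) + (-2) + (-1) = -2
Net dimensions [M L⁻² T⁻²] ≠ [1] — not dimensionless.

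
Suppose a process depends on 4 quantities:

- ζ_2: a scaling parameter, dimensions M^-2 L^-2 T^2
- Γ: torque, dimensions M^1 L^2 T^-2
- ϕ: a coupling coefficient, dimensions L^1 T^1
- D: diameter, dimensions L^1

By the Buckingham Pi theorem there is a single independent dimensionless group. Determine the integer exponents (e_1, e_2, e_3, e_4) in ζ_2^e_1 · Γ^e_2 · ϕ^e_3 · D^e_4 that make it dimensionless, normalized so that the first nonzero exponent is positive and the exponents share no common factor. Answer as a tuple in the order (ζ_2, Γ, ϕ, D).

M: e_1·(-2) + e_2·(1) + e_3·(0) + e_4·(0) = 0
L: e_1·(-2) + e_2·(2) + e_3·(1) + e_4·(1) = 0
T: e_1·(2) + e_2·(-2) + e_3·(1) + e_4·(0) = 0
Solving this homogeneous linear system for the smallest-integer solution (first nonzero entry positive) gives (1, 2, 2, -4).

(1, 2, 2, -4)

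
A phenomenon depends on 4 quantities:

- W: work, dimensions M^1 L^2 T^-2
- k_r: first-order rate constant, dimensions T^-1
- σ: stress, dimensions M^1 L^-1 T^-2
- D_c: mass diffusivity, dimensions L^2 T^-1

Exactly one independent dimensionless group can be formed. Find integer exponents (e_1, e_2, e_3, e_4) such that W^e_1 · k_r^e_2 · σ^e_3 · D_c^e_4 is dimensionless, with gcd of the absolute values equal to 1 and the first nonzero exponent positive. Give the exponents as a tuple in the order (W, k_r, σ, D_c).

(2, 3, -2, -3)

M: e_1·(1) + e_2·(0) + e_3·(1) + e_4·(0) = 0
L: e_1·(2) + e_2·(0) + e_3·(-1) + e_4·(2) = 0
T: e_1·(-2) + e_2·(-1) + e_3·(-2) + e_4·(-1) = 0
Solving this homogeneous linear system for the smallest-integer solution (first nonzero entry positive) gives (2, 3, -2, -3).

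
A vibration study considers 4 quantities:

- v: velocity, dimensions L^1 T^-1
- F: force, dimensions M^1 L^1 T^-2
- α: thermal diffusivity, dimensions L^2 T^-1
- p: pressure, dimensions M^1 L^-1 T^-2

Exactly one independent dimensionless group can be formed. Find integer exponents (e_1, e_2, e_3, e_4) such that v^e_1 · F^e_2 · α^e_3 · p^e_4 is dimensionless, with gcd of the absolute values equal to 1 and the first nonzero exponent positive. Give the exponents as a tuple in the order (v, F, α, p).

(2, 1, -2, -1)

M: e_1·(0) + e_2·(1) + e_3·(0) + e_4·(1) = 0
L: e_1·(1) + e_2·(1) + e_3·(2) + e_4·(-1) = 0
T: e_1·(-1) + e_2·(-2) + e_3·(-1) + e_4·(-2) = 0
Solving this homogeneous linear system for the smallest-integer solution (first nonzero entry positive) gives (2, 1, -2, -1).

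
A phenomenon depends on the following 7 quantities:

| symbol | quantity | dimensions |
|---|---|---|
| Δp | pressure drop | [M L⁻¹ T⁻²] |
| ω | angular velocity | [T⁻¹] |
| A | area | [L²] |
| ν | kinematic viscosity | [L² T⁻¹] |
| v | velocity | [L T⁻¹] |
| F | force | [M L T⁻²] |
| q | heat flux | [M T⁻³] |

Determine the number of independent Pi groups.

4

There are 7 variables and 3 base dimensions (M, L, T).
The dimension matrix has rank 3.
Independent dimensionless groups: 7 − 3 = 4.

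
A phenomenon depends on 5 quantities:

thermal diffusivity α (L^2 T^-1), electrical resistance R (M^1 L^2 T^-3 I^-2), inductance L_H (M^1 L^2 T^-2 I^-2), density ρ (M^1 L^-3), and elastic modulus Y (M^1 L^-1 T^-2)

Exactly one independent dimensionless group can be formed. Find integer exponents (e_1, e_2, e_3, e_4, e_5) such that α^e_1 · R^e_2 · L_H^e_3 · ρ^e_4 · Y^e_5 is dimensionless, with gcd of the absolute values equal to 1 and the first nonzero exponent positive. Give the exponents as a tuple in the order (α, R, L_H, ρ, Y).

M: e_1·(0) + e_2·(1) + e_3·(1) + e_4·(1) + e_5·(1) = 0
L: e_1·(2) + e_2·(2) + e_3·(2) + e_4·(-3) + e_5·(-1) = 0
T: e_1·(-1) + e_2·(-3) + e_3·(-2) + e_4·(0) + e_5·(-2) = 0
I: e_1·(0) + e_2·(-2) + e_3·(-2) + e_4·(0) + e_5·(0) = 0
Solving this homogeneous linear system for the smallest-integer solution (first nonzero entry positive) gives (1, 1, -1, 1, -1).

(1, 1, -1, 1, -1)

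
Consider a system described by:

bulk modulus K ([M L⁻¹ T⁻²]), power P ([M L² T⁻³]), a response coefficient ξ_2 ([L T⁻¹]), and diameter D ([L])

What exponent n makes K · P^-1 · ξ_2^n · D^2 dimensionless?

1

Balance the L exponent: (1)·n from ξ_2, plus (-1) − (2) + 2·(1) = -1 from the rest, must sum to zero.
n − 1 = 0, so n = 1.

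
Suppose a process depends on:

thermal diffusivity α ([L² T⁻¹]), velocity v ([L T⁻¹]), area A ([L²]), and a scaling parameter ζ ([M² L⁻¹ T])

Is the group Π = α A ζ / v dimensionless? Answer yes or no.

Sum the exponent of each base dimension across the product:
  M: [α]_M − [v]_M + [A]_M + [ζ]_M = (0) − (0) + (0) + (2) = 2
  L: [α]_L − [v]_L + [A]_L + [ζ]_L = (2) − (1) + (2) + (-1) = 2
  T: [α]_T − [v]_T + [A]_T + [ζ]_T = (-1) − (-1) + (0) + (1) = 1
Net dimensions [M² L² T] ≠ [1] — not dimensionless.

no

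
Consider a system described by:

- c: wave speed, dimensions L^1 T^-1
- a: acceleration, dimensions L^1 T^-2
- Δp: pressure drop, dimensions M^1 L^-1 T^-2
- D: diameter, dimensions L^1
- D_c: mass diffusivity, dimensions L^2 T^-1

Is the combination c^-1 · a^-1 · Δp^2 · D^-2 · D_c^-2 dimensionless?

no

Sum the exponent of each base dimension across the product:
  M: −[c]_M − [a]_M + 2·[Δp]_M − 2·[D]_M − 2·[D_c]_M = −(0) − (0) + 2·(1) − 2·(0) − 2·(0) = 2
  L: −[c]_L − [a]_L + 2·[Δp]_L − 2·[D]_L − 2·[D_c]_L = −(1) − (1) + 2·(-1) − 2·(1) − 2·(2) = -10
  T: −[c]_T − [a]_T + 2·[Δp]_T − 2·[D]_T − 2·[D_c]_T = −(-1) − (-2) + 2·(-2) − 2·(0) − 2·(-1) = 1
Net dimensions [M² L⁻¹⁰ T] ≠ [1] — not dimensionless.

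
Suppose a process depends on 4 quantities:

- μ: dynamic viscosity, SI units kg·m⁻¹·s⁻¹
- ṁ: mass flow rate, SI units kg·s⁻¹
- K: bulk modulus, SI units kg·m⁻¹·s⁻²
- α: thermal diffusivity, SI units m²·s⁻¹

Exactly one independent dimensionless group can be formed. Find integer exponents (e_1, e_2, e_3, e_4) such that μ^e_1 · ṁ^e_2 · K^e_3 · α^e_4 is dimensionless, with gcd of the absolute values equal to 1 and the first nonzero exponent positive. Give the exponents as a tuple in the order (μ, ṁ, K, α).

(3, -2, -1, 1)

M: e_1·(1) + e_2·(1) + e_3·(1) + e_4·(0) = 0
L: e_1·(-1) + e_2·(0) + e_3·(-1) + e_4·(2) = 0
T: e_1·(-1) + e_2·(-1) + e_3·(-2) + e_4·(-1) = 0
Solving this homogeneous linear system for the smallest-integer solution (first nonzero entry positive) gives (3, -2, -1, 1).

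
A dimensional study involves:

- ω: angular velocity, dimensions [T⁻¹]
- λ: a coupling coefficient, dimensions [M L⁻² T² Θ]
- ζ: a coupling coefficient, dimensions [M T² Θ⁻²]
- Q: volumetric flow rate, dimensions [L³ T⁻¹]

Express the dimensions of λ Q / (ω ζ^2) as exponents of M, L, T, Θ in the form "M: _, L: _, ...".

Collect each base-dimension exponent across the product:
  M: −(0) + (1) − 2·(1) + (0) = -1
  L: −(0) + (-2) − 2·(0) + (3) = 1
  T: −(-1) + (2) − 2·(2) + (-1) = -2
  Θ: −(0) + (1) − 2·(-2) + (0) = 5
So the dimensions are [M⁻¹ L T⁻² Θ⁵].

M: -1, L: 1, T: -2, Θ: 5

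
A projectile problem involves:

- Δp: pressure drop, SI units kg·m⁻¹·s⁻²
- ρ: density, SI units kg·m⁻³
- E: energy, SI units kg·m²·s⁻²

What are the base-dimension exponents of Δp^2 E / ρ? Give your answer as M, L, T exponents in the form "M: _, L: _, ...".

Collect each base-dimension exponent across the product:
  M: 2·(1) − (1) + (1) = 2
  L: 2·(-1) − (-3) + (2) = 3
  T: 2·(-2) − (0) + (-2) = -6
So the dimensions are [M² L³ T⁻⁶].

M: 2, L: 3, T: -6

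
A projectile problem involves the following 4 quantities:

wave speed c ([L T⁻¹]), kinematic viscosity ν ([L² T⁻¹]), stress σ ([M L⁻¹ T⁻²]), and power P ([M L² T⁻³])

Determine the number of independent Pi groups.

1

There are 4 variables and 3 base dimensions (M, L, T).
The dimension matrix has rank 3.
Independent dimensionless groups: 4 − 3 = 1.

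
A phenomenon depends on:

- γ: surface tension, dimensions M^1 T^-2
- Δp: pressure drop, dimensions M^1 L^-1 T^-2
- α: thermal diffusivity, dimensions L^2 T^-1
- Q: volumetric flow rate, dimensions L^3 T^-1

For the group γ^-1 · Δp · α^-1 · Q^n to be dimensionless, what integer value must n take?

1

Balance the L exponent: (3)·n from Q, plus −(0) + (-1) − (2) = -3 from the rest, must sum to zero.
3n − 3 = 0, so n = 1.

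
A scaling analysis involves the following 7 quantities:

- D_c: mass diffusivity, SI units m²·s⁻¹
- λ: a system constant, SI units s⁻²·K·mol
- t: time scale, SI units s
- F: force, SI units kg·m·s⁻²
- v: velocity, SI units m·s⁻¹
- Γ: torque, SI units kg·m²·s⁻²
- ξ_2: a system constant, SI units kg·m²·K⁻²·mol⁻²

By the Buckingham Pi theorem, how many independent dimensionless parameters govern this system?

3

There are 7 variables and 5 base dimensions (M, L, T, Θ, N).
The dimension matrix has rank 4 (less than 5: the dimension vectors are linearly dependent).
Independent dimensionless groups: 7 − 4 = 3.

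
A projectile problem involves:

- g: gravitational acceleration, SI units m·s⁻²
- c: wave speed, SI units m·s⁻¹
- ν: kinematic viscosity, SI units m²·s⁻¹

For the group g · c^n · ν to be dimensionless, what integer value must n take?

-3

Balance the L exponent: (1)·n from c, plus (1) + (2) = 3 from the rest, must sum to zero.
n + 3 = 0, so n = -3.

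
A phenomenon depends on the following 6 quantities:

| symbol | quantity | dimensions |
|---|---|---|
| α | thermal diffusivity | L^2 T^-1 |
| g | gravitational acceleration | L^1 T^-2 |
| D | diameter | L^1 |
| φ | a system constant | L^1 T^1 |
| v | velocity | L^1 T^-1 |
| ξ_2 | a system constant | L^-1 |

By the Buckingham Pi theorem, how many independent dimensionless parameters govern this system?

4

There are 6 variables and 2 base dimensions (L, T).
The dimension matrix has rank 2.
Independent dimensionless groups: 6 − 2 = 4.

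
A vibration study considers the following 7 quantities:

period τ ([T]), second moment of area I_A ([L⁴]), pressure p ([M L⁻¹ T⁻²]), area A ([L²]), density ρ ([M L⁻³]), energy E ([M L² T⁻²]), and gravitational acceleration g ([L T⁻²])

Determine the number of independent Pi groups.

4

There are 7 variables and 3 base dimensions (M, L, T).
The dimension matrix has rank 3.
Independent dimensionless groups: 7 − 3 = 4.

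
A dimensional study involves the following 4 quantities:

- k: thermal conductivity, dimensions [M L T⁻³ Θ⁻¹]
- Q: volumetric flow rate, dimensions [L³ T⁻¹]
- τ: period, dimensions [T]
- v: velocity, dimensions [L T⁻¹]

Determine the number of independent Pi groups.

1

There are 4 variables and 4 base dimensions (M, L, T, Θ).
The dimension matrix has rank 3 (less than 4: the dimension vectors are linearly dependent).
Independent dimensionless groups: 4 − 3 = 1.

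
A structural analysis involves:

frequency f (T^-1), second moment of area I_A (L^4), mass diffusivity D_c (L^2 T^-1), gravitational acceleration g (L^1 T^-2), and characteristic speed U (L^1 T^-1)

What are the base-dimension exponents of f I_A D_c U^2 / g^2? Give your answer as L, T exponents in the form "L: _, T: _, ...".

L: 6, T: 0

Collect each base-dimension exponent across the product:
  L: (0) + (4) + (2) − 2·(1) + 2·(1) = 6
  T: (-1) + (0) + (-1) − 2·(-2) + 2·(-1) = 0
So the dimensions are [L⁶].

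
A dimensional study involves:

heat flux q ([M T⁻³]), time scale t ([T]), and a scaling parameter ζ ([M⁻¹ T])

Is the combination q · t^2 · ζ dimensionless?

yes

Sum the exponent of each base dimension across the product:
  M: [q]_M + 2·[t]_M + [ζ]_M = (1) + 2·(0) + (-1) = 0
  L: [q]_L + 2·[t]_L + [ζ]_L = (0) + 2·(0) + (0) = 0
  T: [q]_T + 2·[t]_T + [ζ]_T = (-3) + 2·(1) + (1) = 0
All base exponents vanish — dimensionless.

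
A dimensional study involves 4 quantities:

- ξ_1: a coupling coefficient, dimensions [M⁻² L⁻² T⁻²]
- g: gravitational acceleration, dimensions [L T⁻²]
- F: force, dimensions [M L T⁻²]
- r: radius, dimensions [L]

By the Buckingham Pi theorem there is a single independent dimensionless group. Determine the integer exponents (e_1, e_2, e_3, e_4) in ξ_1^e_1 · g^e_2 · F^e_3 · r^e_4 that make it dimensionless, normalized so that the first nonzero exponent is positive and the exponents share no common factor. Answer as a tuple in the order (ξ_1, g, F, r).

(1, -3, 2, 3)

M: e_1·(-2) + e_2·(0) + e_3·(1) + e_4·(0) = 0
L: e_1·(-2) + e_2·(1) + e_3·(1) + e_4·(1) = 0
T: e_1·(-2) + e_2·(-2) + e_3·(-2) + e_4·(0) = 0
Solving this homogeneous linear system for the smallest-integer solution (first nonzero entry positive) gives (1, -3, 2, 3).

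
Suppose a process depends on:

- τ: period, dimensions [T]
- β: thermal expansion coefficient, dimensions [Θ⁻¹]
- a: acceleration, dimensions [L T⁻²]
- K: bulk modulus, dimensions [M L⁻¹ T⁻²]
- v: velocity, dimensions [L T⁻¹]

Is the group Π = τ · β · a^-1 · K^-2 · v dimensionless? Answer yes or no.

no

Sum the exponent of each base dimension across the product:
  M: [τ]_M + [β]_M − [a]_M − 2·[K]_M + [v]_M = (0) + (0) − (0) − 2·(1) + (0) = -2
  L: [τ]_L + [β]_L − [a]_L − 2·[K]_L + [v]_L = (0) + (0) − (1) − 2·(-1) + (1) = 2
  T: [τ]_T + [β]_T − [a]_T − 2·[K]_T + [v]_T = (1) + (0) − (-2) − 2·(-2) + (-1) = 6
  Θ: [τ]_Θ + [β]_Θ − [a]_Θ − 2·[K]_Θ + [v]_Θ = (0) + (-1) − (0) − 2·(0) + (0) = -1
Net dimensions [M⁻² L² T⁶ Θ⁻¹] ≠ [1] — not dimensionless.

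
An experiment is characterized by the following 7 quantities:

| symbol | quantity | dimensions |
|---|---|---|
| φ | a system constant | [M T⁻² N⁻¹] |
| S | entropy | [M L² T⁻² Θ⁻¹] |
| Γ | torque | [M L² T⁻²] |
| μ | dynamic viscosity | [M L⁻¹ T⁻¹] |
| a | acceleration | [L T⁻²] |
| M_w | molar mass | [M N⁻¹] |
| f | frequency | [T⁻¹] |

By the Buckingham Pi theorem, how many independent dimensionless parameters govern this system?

There are 7 variables and 5 base dimensions (M, L, T, Θ, N).
The dimension matrix has rank 5.
Independent dimensionless groups: 7 − 5 = 2.

2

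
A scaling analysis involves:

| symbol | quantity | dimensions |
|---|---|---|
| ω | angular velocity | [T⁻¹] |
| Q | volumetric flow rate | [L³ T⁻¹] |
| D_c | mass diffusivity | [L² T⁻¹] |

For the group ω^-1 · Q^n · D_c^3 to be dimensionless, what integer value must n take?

-2

Balance the L exponent: (3)·n from Q, plus −(0) + 3·(2) = 6 from the rest, must sum to zero.
3n + 6 = 0, so n = -2.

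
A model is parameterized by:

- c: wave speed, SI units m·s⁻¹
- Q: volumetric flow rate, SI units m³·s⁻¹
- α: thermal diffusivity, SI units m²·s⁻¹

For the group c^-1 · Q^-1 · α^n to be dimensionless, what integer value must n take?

2

Balance the L exponent: (2)·n from α, plus −(1) − (3) = -4 from the rest, must sum to zero.
2n − 4 = 0, so n = 2.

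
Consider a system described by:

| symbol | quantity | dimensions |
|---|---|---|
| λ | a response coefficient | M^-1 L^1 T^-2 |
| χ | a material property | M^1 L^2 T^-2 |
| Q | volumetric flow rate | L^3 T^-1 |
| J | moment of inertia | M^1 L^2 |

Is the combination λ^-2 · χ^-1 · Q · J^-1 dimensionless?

no

Sum the exponent of each base dimension across the product:
  M: −2·[λ]_M − [χ]_M + [Q]_M − [J]_M = −2·(-1) − (1) + (0) − (1) = 0
  L: −2·[λ]_L − [χ]_L + [Q]_L − [J]_L = −2·(1) − (2) + (3) − (2) = -3
  T: −2·[λ]_T − [χ]_T + [Q]_T − [J]_T = −2·(-2) − (-2) + (-1) − (0) = 5
Net dimensions [L⁻³ T⁵] ≠ [1] — not dimensionless.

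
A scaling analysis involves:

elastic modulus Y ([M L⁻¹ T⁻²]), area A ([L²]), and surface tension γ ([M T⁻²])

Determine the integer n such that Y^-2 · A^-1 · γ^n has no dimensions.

2

Balance the M exponent: (1)·n from γ, plus −2·(1) − (0) = -2 from the rest, must sum to zero.
n − 2 = 0, so n = 2.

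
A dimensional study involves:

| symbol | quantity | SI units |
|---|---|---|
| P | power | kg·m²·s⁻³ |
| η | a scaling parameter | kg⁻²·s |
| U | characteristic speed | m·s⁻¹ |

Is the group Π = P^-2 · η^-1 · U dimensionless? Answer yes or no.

Sum the exponent of each base dimension across the product:
  M: −2·[P]_M − [η]_M + [U]_M = −2·(1) − (-2) + (0) = 0
  L: −2·[P]_L − [η]_L + [U]_L = −2·(2) − (0) + (1) = -3
  T: −2·[P]_T − [η]_T + [U]_T = −2·(-3) − (1) + (-1) = 4
Net dimensions [L⁻³ T⁴] ≠ [1] — not dimensionless.

no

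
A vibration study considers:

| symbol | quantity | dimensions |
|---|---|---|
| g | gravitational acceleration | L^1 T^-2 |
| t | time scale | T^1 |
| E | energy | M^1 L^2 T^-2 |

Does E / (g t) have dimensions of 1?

no

Sum the exponent of each base dimension across the product:
  M: −[g]_M − [t]_M + [E]_M = −(0) − (0) + (1) = 1
  L: −[g]_L − [t]_L + [E]_L = −(1) − (0) + (2) = 1
  T: −[g]_T − [t]_T + [E]_T = −(-2) − (1) + (-2) = -1
Net dimensions [M L T⁻¹] ≠ [1] — not dimensionless.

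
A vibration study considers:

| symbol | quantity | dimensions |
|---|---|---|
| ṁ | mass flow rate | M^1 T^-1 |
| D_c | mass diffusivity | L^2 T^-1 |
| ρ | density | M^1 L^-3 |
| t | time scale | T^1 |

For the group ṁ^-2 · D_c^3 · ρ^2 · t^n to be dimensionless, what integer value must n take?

Balance the T exponent: (1)·n from t, plus −2·(-1) + 3·(-1) + 2·(0) = -1 from the rest, must sum to zero.
n − 1 = 0, so n = 1.

1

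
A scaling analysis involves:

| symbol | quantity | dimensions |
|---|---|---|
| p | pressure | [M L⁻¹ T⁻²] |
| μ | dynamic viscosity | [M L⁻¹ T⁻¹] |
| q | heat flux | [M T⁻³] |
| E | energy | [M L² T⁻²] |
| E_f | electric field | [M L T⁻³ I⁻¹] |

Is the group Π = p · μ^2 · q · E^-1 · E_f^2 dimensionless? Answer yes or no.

Sum the exponent of each base dimension across the product:
  M: [p]_M + 2·[μ]_M + [q]_M − [E]_M + 2·[E_f]_M = (1) + 2·(1) + (1) − (1) + 2·(1) = 5
  L: [p]_L + 2·[μ]_L + [q]_L − [E]_L + 2·[E_f]_L = (-1) + 2·(-1) + (0) − (2) + 2·(1) = -3
  T: [p]_T + 2·[μ]_T + [q]_T − [E]_T + 2·[E_f]_T = (-2) + 2·(-1) + (-3) − (-2) + 2·(-3) = -11
  I: [p]_I + 2·[μ]_I + [q]_I − [E]_I + 2·[E_f]_I = (0) + 2·(0) + (0) − (0) + 2·(-1) = -2
Net dimensions [M⁵ L⁻³ T⁻¹¹ I⁻²] ≠ [1] — not dimensionless.

no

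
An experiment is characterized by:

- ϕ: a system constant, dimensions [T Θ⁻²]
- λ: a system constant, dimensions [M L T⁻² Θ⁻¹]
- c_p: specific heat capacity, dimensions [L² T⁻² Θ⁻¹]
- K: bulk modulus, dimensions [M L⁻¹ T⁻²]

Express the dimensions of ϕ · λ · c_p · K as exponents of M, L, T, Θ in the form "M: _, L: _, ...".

Collect each base-dimension exponent across the product:
  M: (0) + (1) + (0) + (1) = 2
  L: (0) + (1) + (2) + (-1) = 2
  T: (1) + (-2) + (-2) + (-2) = -5
  Θ: (-2) + (-1) + (-1) + (0) = -4
So the dimensions are [M² L² T⁻⁵ Θ⁻⁴].

M: 2, L: 2, T: -5, Θ: -4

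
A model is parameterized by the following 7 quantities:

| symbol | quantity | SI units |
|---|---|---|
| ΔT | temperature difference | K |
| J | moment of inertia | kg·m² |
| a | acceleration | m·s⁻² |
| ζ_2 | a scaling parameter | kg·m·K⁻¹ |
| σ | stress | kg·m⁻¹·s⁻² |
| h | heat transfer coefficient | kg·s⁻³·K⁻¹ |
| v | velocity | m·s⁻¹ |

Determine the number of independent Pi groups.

There are 7 variables and 4 base dimensions (M, L, T, Θ).
The dimension matrix has rank 4.
Independent dimensionless groups: 7 − 4 = 3.

3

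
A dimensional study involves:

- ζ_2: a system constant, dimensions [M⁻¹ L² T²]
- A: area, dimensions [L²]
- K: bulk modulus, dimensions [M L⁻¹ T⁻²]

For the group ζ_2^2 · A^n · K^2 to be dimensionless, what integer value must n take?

Balance the L exponent: (2)·n from A, plus 2·(2) + 2·(-1) = 2 from the rest, must sum to zero.
2n + 2 = 0, so n = -1.

-1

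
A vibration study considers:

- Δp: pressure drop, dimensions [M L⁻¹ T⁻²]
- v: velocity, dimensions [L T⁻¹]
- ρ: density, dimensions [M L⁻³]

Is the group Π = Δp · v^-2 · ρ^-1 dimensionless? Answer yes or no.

yes

Sum the exponent of each base dimension across the product:
  M: [Δp]_M − 2·[v]_M − [ρ]_M = (1) − 2·(0) − (1) = 0
  L: [Δp]_L − 2·[v]_L − [ρ]_L = (-1) − 2·(1) − (-3) = 0
  T: [Δp]_T − 2·[v]_T − [ρ]_T = (-2) − 2·(-1) − (0) = 0
All base exponents vanish — dimensionless.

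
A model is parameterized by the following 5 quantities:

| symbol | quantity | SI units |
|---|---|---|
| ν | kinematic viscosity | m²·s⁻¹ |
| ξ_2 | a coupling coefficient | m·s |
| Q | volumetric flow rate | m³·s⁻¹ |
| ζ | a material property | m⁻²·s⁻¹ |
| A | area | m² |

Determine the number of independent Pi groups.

There are 5 variables and 2 base dimensions (L, T).
The dimension matrix has rank 2.
Independent dimensionless groups: 5 − 2 = 3.

3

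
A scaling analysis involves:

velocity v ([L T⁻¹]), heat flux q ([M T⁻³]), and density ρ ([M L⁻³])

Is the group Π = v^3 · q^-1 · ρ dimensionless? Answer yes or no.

yes

Sum the exponent of each base dimension across the product:
  M: 3·[v]_M − [q]_M + [ρ]_M = 3·(0) − (1) + (1) = 0
  L: 3·[v]_L − [q]_L + [ρ]_L = 3·(1) − (0) + (-3) = 0
  T: 3·[v]_T − [q]_T + [ρ]_T = 3·(-1) − (-3) + (0) = 0
All base exponents vanish — dimensionless.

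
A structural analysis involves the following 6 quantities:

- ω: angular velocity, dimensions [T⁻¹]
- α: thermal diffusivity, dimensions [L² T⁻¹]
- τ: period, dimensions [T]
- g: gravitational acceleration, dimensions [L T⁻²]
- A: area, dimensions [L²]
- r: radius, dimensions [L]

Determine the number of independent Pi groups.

There are 6 variables and 2 base dimensions (L, T).
The dimension matrix has rank 2.
Independent dimensionless groups: 6 − 2 = 4.

4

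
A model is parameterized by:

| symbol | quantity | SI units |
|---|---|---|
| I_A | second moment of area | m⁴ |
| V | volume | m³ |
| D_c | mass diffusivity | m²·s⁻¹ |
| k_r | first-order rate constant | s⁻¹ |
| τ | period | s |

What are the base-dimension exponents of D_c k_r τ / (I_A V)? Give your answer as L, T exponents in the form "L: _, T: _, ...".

L: -5, T: -1

Collect each base-dimension exponent across the product:
  L: −(4) − (3) + (2) + (0) + (0) = -5
  T: −(0) − (0) + (-1) + (-1) + (1) = -1
So the dimensions are [L⁻⁵ T⁻¹].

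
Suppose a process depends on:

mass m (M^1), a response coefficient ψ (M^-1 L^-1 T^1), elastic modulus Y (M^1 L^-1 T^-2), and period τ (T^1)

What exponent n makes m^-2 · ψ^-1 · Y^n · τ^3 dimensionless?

Balance the M exponent: (1)·n from Y, plus −2·(1) − (-1) + 3·(0) = -1 from the rest, must sum to zero.
n − 1 = 0, so n = 1.

1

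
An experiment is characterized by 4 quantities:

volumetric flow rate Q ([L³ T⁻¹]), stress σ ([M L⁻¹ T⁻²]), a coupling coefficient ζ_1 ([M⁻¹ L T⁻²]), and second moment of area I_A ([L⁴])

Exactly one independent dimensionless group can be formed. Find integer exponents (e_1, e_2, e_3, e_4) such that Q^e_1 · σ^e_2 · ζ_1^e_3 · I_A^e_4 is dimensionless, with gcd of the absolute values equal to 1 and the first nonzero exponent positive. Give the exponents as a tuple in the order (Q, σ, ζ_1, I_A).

(4, -1, -1, -3)

M: e_1·(0) + e_2·(1) + e_3·(-1) + e_4·(0) = 0
L: e_1·(3) + e_2·(-1) + e_3·(1) + e_4·(4) = 0
T: e_1·(-1) + e_2·(-2) + e_3·(-2) + e_4·(0) = 0
Solving this homogeneous linear system for the smallest-integer solution (first nonzero entry positive) gives (4, -1, -1, -3).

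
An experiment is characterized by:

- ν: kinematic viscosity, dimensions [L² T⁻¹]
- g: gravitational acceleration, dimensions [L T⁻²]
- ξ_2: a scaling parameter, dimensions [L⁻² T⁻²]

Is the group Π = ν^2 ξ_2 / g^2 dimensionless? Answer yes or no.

Sum the exponent of each base dimension across the product:
  L: 2·[ν]_L − 2·[g]_L + [ξ_2]_L = 2·(2) − 2·(1) + (-2) = 0
  T: 2·[ν]_T − 2·[g]_T + [ξ_2]_T = 2·(-1) − 2·(-2) + (-2) = 0
All base exponents vanish — dimensionless.

yes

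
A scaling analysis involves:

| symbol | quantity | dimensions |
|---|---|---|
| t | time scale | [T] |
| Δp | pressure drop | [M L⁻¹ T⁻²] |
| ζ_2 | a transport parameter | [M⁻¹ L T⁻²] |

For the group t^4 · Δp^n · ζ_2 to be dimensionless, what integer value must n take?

Balance the M exponent: (1)·n from Δp, plus 4·(0) + (-1) = -1 from the rest, must sum to zero.
n − 1 = 0, so n = 1.

1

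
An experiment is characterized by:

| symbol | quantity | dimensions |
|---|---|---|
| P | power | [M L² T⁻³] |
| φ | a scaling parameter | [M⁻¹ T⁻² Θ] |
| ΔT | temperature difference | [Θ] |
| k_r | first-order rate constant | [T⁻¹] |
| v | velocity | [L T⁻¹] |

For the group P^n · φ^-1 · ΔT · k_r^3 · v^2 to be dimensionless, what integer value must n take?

Balance the M exponent: (1)·n from P, plus −(-1) + (0) + 3·(0) + 2·(0) = 1 from the rest, must sum to zero.
n + 1 = 0, so n = -1.

-1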